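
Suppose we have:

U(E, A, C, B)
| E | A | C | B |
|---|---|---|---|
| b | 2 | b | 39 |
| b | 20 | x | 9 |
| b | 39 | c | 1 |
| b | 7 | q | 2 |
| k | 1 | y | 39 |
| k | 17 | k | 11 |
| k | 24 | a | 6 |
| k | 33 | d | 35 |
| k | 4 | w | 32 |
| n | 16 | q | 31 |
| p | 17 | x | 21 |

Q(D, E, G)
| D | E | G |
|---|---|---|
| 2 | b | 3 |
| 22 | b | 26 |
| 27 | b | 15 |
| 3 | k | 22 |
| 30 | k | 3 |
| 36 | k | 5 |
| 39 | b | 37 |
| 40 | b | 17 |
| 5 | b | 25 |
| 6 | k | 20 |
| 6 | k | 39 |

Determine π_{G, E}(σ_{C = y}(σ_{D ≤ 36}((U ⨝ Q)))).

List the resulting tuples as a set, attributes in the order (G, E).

{(20, k), (22, k), (3, k), (39, k), (5, k)}

Natural join on E: {(b, 2, b, 39, 2, 3), (b, 2, b, 39, 22, 26), (b, 2, b, 39, 27, 15), (b, 2, b, 39, 39, 37), (b, 2, b, 39, 40, 17), (b, 2, b, 39, 5, 25), (b, 20, x, 9, 2, 3), (b, 20, x, 9, 22, 26), (b, 20, x, 9, 27, 15), (b, 20, x, 9, 39, 37), (b, 20, x, 9, 40, 17), (b, 20, x, 9, 5, 25), (b, 39, c, 1, 2, 3), (b, 39, c, 1, 22, 26), (b, 39, c, 1, 27, 15), (b, 39, c, 1, 39, 37), (b, 39, c, 1, 40, 17), (b, 39, c, 1, 5, 25), (b, 7, q, 2, 2, 3), (b, 7, q, 2, 22, 26), (b, 7, q, 2, 27, 15), (b, 7, q, 2, 39, 37), (b, 7, q, 2, 40, 17), (b, 7, q, 2, 5, 25), (k, 1, y, 39, 3, 22), (k, 1, y, 39, 30, 3), (k, 1, y, 39, 36, 5), (k, 1, y, 39, 6, 20), (k, 1, y, 39, 6, 39), (k, 17, k, 11, 3, 22), (k, 17, k, 11, 30, 3), (k, 17, k, 11, 36, 5), (k, 17, k, 11, 6, 20), (k, 17, k, 11, 6, 39), (k, 24, a, 6, 3, 22), (k, 24, a, 6, 30, 3), (k, 24, a, 6, 36, 5), (k, 24, a, 6, 6, 20), (k, 24, a, 6, 6, 39), (k, 33, d, 35, 3, 22), (k, 33, d, 35, 30, 3), (k, 33, d, 35, 36, 5), (k, 33, d, 35, 6, 20), (k, 33, d, 35, 6, 39), (k, 4, w, 32, 3, 22), (k, 4, w, 32, 30, 3), (k, 4, w, 32, 36, 5), (k, 4, w, 32, 6, 20), (k, 4, w, 32, 6, 39)}
Filtering on D ≤ 36 leaves {(b, 2, b, 39, 2, 3), (b, 2, b, 39, 22, 26), (b, 2, b, 39, 27, 15), (b, 2, b, 39, 5, 25), (b, 20, x, 9, 2, 3), (b, 20, x, 9, 22, 26), (b, 20, x, 9, 27, 15), (b, 20, x, 9, 5, 25), (b, 39, c, 1, 2, 3), (b, 39, c, 1, 22, 26), (b, 39, c, 1, 27, 15), (b, 39, c, 1, 5, 25), (b, 7, q, 2, 2, 3), (b, 7, q, 2, 22, 26), (b, 7, q, 2, 27, 15), (b, 7, q, 2, 5, 25), (k, 1, y, 39, 3, 22), (k, 1, y, 39, 30, 3), (k, 1, y, 39, 36, 5), (k, 1, y, 39, 6, 20), (k, 1, y, 39, 6, 39), (k, 17, k, 11, 3, 22), (k, 17, k, 11, 30, 3), (k, 17, k, 11, 36, 5), (k, 17, k, 11, 6, 20), (k, 17, k, 11, 6, 39), (k, 24, a, 6, 3, 22), (k, 24, a, 6, 30, 3), (k, 24, a, 6, 36, 5), (k, 24, a, 6, 6, 20), (k, 24, a, 6, 6, 39), (k, 33, d, 35, 3, 22), (k, 33, d, 35, 30, 3), (k, 33, d, 35, 36, 5), (k, 33, d, 35, 6, 20), (k, 33, d, 35, 6, 39), (k, 4, w, 32, 3, 22), (k, 4, w, 32, 30, 3), (k, 4, w, 32, 36, 5), (k, 4, w, 32, 6, 20), (k, 4, w, 32, 6, 39)}.
Filtering on C = y leaves {(k, 1, y, 39, 3, 22), (k, 1, y, 39, 30, 3), (k, 1, y, 39, 36, 5), (k, 1, y, 39, 6, 20), (k, 1, y, 39, 6, 39)}.
Keep only column(s) G, E: {(20, k), (22, k), (3, k), (39, k), (5, k)}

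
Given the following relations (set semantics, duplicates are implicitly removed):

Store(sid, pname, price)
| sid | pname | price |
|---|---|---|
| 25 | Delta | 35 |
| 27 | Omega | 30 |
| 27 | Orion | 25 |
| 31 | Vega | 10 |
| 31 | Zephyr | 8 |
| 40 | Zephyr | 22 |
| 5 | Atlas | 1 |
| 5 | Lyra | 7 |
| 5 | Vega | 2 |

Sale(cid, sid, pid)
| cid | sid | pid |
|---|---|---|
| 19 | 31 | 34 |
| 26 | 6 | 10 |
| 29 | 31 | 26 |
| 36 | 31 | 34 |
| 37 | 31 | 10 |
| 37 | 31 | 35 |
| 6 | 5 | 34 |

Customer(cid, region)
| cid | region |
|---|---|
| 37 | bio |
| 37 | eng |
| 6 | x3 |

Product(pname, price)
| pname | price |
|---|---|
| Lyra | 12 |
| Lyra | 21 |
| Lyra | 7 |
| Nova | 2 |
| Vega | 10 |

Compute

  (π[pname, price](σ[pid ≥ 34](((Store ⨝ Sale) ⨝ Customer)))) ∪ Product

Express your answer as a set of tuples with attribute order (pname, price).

{(Atlas, 1), (Lyra, 12), (Lyra, 21), (Lyra, 7), (Nova, 2), (Vega, 10), (Vega, 2), (Zephyr, 8)}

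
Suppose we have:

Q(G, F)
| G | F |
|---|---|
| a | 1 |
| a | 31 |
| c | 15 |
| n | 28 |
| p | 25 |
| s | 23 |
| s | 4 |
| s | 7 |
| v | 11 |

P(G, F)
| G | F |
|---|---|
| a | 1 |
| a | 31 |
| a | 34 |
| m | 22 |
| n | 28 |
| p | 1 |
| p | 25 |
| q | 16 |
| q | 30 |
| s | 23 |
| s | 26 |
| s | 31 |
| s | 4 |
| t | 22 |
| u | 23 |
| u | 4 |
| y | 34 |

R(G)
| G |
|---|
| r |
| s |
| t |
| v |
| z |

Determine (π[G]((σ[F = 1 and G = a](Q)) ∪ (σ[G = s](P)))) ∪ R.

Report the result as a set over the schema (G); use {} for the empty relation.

{a, r, s, t, v, z}

σ[F = 1 and G = a]: keep tuples satisfying F = 1 and G = a → {(a, 1)}
σ[G = s]: keep tuples satisfying G = s → {(s, 23), (s, 26), (s, 31), (s, 4)}
Set union of the two operands is {(a, 1), (s, 23), (s, 26), (s, 31), (s, 4)}.
π_{G} gives {a, s} (3 duplicate(s) eliminated).
Set union of the two operands is {a, r, s, t, v, z}.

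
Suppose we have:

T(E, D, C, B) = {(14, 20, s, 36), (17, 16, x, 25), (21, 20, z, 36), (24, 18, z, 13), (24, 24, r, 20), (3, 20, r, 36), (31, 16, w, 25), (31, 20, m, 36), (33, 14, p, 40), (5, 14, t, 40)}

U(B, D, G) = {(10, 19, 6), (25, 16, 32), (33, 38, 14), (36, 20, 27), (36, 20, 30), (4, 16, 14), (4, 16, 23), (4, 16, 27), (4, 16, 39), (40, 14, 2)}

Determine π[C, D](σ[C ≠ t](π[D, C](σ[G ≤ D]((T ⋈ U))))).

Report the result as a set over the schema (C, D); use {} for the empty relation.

Natural join on D, B: {(14, 20, s, 36, 27), (14, 20, s, 36, 30), (17, 16, x, 25, 32), (21, 20, z, 36, 27), (21, 20, z, 36, 30), (3, 20, r, 36, 27), (3, 20, r, 36, 30), (31, 16, w, 25, 32), (31, 20, m, 36, 27), (31, 20, m, 36, 30), (33, 14, p, 40, 2), (5, 14, t, 40, 2)}
Selection G ≤ D: {(33, 14, p, 40, 2), (5, 14, t, 40, 2)}
π_{D, C} gives {(14, p), (14, t)}.
Selection C ≠ t: {(14, p)}
π_{C, D} gives {(p, 14)}.

{(p, 14)}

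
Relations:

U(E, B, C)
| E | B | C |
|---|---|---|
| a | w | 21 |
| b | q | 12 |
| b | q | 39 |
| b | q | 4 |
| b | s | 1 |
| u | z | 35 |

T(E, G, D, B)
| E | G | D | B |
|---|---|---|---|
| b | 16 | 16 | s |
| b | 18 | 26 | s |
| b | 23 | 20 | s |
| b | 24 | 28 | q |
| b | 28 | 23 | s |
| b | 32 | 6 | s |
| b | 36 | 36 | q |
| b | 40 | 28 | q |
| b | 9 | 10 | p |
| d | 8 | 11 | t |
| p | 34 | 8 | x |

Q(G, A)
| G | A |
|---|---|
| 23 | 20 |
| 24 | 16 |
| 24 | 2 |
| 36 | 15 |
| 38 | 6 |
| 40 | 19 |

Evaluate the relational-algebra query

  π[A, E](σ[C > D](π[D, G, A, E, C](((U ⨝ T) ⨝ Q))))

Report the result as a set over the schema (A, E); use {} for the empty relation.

{(15, b), (16, b), (19, b), (2, b)}

U ⋈ T (natural join on E, B): {(b, q, 12, 24, 28), (b, q, 12, 36, 36), (b, q, 12, 40, 28), (b, q, 39, 24, 28), (b, q, 39, 36, 36), (b, q, 39, 40, 28), (b, q, 4, 24, 28), (b, q, 4, 36, 36), (b, q, 4, 40, 28), (b, s, 1, 16, 16), (b, s, 1, 18, 26), (b, s, 1, 23, 20), (b, s, 1, 28, 23), (b, s, 1, 32, 6)}
(U ⨝ T) ⋈ Q (natural join on G): {(b, q, 12, 24, 28, 16), (b, q, 12, 24, 28, 2), (b, q, 12, 36, 36, 15), (b, q, 12, 40, 28, 19), (b, q, 39, 24, 28, 16), (b, q, 39, 24, 28, 2), (b, q, 39, 36, 36, 15), (b, q, 39, 40, 28, 19), (b, q, 4, 24, 28, 16), (b, q, 4, 24, 28, 2), (b, q, 4, 36, 36, 15), (b, q, 4, 40, 28, 19), (b, s, 1, 23, 20, 20)}
π_{D, G, A, E, C} gives {(20, 23, 20, b, 1), (28, 24, 16, b, 12), (28, 24, 16, b, 39), (28, 24, 16, b, 4), (28, 24, 2, b, 12), (28, 24, 2, b, 39), (28, 24, 2, b, 4), (28, 40, 19, b, 12), (28, 40, 19, b, 39), (28, 40, 19, b, 4), (36, 36, 15, b, 12), (36, 36, 15, b, 39), (36, 36, 15, b, 4)}.
Filtering on C > D leaves {(28, 24, 16, b, 39), (28, 24, 2, b, 39), (28, 40, 19, b, 39), (36, 36, 15, b, 39)}.
π_{A, E} gives {(15, b), (16, b), (19, b), (2, b)}.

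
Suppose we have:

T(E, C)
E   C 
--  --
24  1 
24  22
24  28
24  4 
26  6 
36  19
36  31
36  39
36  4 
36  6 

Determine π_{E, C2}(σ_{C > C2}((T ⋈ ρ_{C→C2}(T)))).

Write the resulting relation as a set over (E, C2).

{(24, 1), (24, 22), (24, 4), (36, 19), (36, 31), (36, 4), (36, 6)}

ρ[C→C2]: schema becomes (E, C2); tuples unchanged.
Joining T and ρ_{C→C2}(T) on E yields {(24, 1, 1), (24, 1, 22), (24, 1, 28), (24, 1, 4), (24, 22, 1), (24, 22, 22), (24, 22, 28), (24, 22, 4), (24, 28, 1), (24, 28, 22), (24, 28, 28), (24, 28, 4), (24, 4, 1), (24, 4, 22), (24, 4, 28), (24, 4, 4), (26, 6, 6), (36, 19, 19), (36, 19, 31), (36, 19, 39), (36, 19, 4), (36, 19, 6), (36, 31, 19), (36, 31, 31), (36, 31, 39), (36, 31, 4), (36, 31, 6), (36, 39, 19), (36, 39, 31), (36, 39, 39), (36, 39, 4), (36, 39, 6), (36, 4, 19), (36, 4, 31), (36, 4, 39), (36, 4, 4), (36, 4, 6), (36, 6, 19), (36, 6, 31), (36, 6, 39), (36, 6, 4), (36, 6, 6)}.
Filtering on C > C2 leaves {(24, 22, 1), (24, 22, 4), (24, 28, 1), (24, 28, 22), (24, 28, 4), (24, 4, 1), (36, 19, 4), (36, 19, 6), (36, 31, 19), (36, 31, 4), (36, 31, 6), (36, 39, 19), (36, 39, 31), (36, 39, 4), (36, 39, 6), (36, 6, 4)}.
π[E, C2]: project onto (E, C2) (9 duplicate(s) eliminated) → {(24, 1), (24, 22), (24, 4), (36, 19), (36, 31), (36, 4), (36, 6)}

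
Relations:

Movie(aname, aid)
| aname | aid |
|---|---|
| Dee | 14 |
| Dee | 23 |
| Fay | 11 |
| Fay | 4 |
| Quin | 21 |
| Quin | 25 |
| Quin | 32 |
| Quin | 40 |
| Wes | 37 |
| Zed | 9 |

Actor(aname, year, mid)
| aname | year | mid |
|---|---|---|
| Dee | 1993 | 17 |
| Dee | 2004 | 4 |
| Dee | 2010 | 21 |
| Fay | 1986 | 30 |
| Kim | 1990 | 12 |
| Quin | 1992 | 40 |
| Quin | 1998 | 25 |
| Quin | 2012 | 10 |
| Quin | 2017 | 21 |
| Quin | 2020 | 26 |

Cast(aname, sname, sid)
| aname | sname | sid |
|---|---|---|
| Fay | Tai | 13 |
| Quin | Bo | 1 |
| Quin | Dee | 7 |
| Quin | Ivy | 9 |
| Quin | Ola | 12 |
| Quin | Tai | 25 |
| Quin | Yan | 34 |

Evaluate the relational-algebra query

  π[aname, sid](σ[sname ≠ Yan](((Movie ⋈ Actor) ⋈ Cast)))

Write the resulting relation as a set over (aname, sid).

{(Fay, 13), (Quin, 1), (Quin, 12), (Quin, 25), (Quin, 7), (Quin, 9)}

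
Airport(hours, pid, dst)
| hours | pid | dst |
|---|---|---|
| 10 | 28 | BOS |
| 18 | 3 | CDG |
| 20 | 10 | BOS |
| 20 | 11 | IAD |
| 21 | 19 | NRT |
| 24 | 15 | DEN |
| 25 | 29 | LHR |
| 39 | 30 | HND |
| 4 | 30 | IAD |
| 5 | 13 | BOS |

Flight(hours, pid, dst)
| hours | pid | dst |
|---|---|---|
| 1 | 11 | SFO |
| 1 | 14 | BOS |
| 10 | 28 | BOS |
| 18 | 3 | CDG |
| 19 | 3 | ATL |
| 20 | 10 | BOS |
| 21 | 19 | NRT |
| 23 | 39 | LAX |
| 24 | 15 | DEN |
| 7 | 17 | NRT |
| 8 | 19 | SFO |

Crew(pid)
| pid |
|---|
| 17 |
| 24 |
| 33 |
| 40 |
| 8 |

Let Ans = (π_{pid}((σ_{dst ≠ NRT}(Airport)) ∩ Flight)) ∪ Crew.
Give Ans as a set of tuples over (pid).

Apply σ_{dst ≠ NRT}; surviving tuples: {(10, 28, BOS), (18, 3, CDG), (20, 10, BOS), (20, 11, IAD), (24, 15, DEN), (25, 29, LHR), (39, 30, HND), (4, 30, IAD), (5, 13, BOS)}
Taking the intersection: {(10, 28, BOS), (18, 3, CDG), (20, 10, BOS), (24, 15, DEN)}
Keep only column(s) pid: {10, 15, 28, 3}
Taking the union: {10, 15, 17, 24, 28, 3, 33, 40, 8}

{10, 15, 17, 24, 28, 3, 33, 40, 8}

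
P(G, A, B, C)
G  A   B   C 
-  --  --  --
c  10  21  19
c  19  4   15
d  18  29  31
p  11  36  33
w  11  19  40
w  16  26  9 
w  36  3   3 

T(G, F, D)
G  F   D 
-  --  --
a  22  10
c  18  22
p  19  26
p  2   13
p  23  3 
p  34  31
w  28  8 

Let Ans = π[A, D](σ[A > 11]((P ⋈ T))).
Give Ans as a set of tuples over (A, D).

{(16, 8), (19, 22), (36, 8)}

Joining P and T on G yields {(c, 10, 21, 19, 18, 22), (c, 19, 4, 15, 18, 22), (p, 11, 36, 33, 19, 26), (p, 11, 36, 33, 2, 13), (p, 11, 36, 33, 23, 3), (p, 11, 36, 33, 34, 31), (w, 11, 19, 40, 28, 8), (w, 16, 26, 9, 28, 8), (w, 36, 3, 3, 28, 8)}.
Apply σ_{A > 11}; surviving tuples: {(c, 19, 4, 15, 18, 22), (w, 16, 26, 9, 28, 8), (w, 36, 3, 3, 28, 8)}
Projecting to A, D: {(16, 8), (19, 22), (36, 8)}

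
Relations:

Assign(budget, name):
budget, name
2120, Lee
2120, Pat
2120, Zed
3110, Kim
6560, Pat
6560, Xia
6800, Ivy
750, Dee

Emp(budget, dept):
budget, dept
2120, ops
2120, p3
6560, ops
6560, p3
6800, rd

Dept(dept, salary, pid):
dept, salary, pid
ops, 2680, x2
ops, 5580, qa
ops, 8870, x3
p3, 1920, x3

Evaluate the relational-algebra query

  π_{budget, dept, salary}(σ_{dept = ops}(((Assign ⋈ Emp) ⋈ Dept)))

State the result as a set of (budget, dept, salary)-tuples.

Natural join on budget: {(2120, Lee, ops), (2120, Lee, p3), (2120, Pat, ops), (2120, Pat, p3), (2120, Zed, ops), (2120, Zed, p3), (6560, Pat, ops), (6560, Pat, p3), (6560, Xia, ops), (6560, Xia, p3), (6800, Ivy, rd)}
Natural join on dept: {(2120, Lee, ops, 2680, x2), (2120, Lee, ops, 5580, qa), (2120, Lee, ops, 8870, x3), (2120, Lee, p3, 1920, x3), (2120, Pat, ops, 2680, x2), (2120, Pat, ops, 5580, qa), (2120, Pat, ops, 8870, x3), (2120, Pat, p3, 1920, x3), (2120, Zed, ops, 2680, x2), (2120, Zed, ops, 5580, qa), (2120, Zed, ops, 8870, x3), (2120, Zed, p3, 1920, x3), (6560, Pat, ops, 2680, x2), (6560, Pat, ops, 5580, qa), (6560, Pat, ops, 8870, x3), (6560, Pat, p3, 1920, x3), (6560, Xia, ops, 2680, x2), (6560, Xia, ops, 5580, qa), (6560, Xia, ops, 8870, x3), (6560, Xia, p3, 1920, x3)}
Selection dept = ops: {(2120, Lee, ops, 2680, x2), (2120, Lee, ops, 5580, qa), (2120, Lee, ops, 8870, x3), (2120, Pat, ops, 2680, x2), (2120, Pat, ops, 5580, qa), (2120, Pat, ops, 8870, x3), (2120, Zed, ops, 2680, x2), (2120, Zed, ops, 5580, qa), (2120, Zed, ops, 8870, x3), (6560, Pat, ops, 2680, x2), (6560, Pat, ops, 5580, qa), (6560, Pat, ops, 8870, x3), (6560, Xia, ops, 2680, x2), (6560, Xia, ops, 5580, qa), (6560, Xia, ops, 8870, x3)}
Projecting to budget, dept, salary (9 duplicate(s) eliminated): {(2120, ops, 2680), (2120, ops, 5580), (2120, ops, 8870), (6560, ops, 2680), (6560, ops, 5580), (6560, ops, 8870)}

{(2120, ops, 2680), (2120, ops, 5580), (2120, ops, 8870), (6560, ops, 2680), (6560, ops, 5580), (6560, ops, 8870)}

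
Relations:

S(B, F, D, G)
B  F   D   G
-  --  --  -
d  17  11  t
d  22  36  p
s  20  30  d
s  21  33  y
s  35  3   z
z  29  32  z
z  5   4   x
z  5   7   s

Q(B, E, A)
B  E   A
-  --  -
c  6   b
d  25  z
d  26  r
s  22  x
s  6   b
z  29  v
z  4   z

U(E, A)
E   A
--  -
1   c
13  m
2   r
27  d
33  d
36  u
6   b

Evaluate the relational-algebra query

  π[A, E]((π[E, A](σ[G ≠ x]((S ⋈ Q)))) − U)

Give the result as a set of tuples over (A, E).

{(r, 26), (v, 29), (x, 22), (z, 25), (z, 4)}

Joining S and Q on B yields {(d, 17, 11, t, 25, z), (d, 17, 11, t, 26, r), (d, 22, 36, p, 25, z), (d, 22, 36, p, 26, r), (s, 20, 30, d, 22, x), (s, 20, 30, d, 6, b), (s, 21, 33, y, 22, x), (s, 21, 33, y, 6, b), (s, 35, 3, z, 22, x), (s, 35, 3, z, 6, b), (z, 29, 32, z, 29, v), (z, 29, 32, z, 4, z), (z, 5, 4, x, 29, v), (z, 5, 4, x, 4, z), (z, 5, 7, s, 29, v), (z, 5, 7, s, 4, z)}.
σ[G ≠ x]: keep tuples satisfying G ≠ x → {(d, 17, 11, t, 25, z), (d, 17, 11, t, 26, r), (d, 22, 36, p, 25, z), (d, 22, 36, p, 26, r), (s, 20, 30, d, 22, x), (s, 20, 30, d, 6, b), (s, 21, 33, y, 22, x), (s, 21, 33, y, 6, b), (s, 35, 3, z, 22, x), (s, 35, 3, z, 6, b), (z, 29, 32, z, 29, v), (z, 29, 32, z, 4, z), (z, 5, 7, s, 29, v), (z, 5, 7, s, 4, z)}
Projecting to E, A (8 duplicate(s) eliminated): {(22, x), (25, z), (26, r), (29, v), (4, z), (6, b)}
Taking the difference: {(22, x), (25, z), (26, r), (29, v), (4, z)}
Projecting to A, E: {(r, 26), (v, 29), (x, 22), (z, 25), (z, 4)}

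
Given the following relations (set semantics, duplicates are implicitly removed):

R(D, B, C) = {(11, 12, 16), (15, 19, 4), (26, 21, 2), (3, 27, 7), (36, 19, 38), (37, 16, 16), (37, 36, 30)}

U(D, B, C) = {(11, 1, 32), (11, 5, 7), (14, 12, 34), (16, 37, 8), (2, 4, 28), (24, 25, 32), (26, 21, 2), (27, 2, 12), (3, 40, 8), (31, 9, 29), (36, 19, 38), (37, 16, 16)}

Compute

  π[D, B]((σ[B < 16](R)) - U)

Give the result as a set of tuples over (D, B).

{(11, 12)}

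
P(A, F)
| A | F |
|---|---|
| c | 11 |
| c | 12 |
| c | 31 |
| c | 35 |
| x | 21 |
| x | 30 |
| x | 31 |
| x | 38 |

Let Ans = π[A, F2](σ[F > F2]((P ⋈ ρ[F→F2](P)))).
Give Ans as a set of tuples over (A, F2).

ρ[F→F2]: schema becomes (A, F2); tuples unchanged.
P ⋈ ρ[F→F2](P) (natural join on A): {(c, 11, 11), (c, 11, 12), (c, 11, 31), (c, 11, 35), (c, 12, 11), (c, 12, 12), (c, 12, 31), (c, 12, 35), (c, 31, 11), (c, 31, 12), (c, 31, 31), (c, 31, 35), (c, 35, 11), (c, 35, 12), (c, 35, 31), (c, 35, 35), (x, 21, 21), (x, 21, 30), (x, 21, 31), (x, 21, 38), (x, 30, 21), (x, 30, 30), (x, 30, 31), (x, 30, 38), (x, 31, 21), (x, 31, 30), (x, 31, 31), (x, 31, 38), (x, 38, 21), (x, 38, 30), (x, 38, 31), (x, 38, 38)}
Selection F > F2: {(c, 12, 11), (c, 31, 11), (c, 31, 12), (c, 35, 11), (c, 35, 12), (c, 35, 31), (x, 30, 21), (x, 31, 21), (x, 31, 30), (x, 38, 21), (x, 38, 30), (x, 38, 31)}
Projecting to A, F2 (6 duplicate(s) eliminated): {(c, 11), (c, 12), (c, 31), (x, 21), (x, 30), (x, 31)}

{(c, 11), (c, 12), (c, 31), (x, 21), (x, 30), (x, 31)}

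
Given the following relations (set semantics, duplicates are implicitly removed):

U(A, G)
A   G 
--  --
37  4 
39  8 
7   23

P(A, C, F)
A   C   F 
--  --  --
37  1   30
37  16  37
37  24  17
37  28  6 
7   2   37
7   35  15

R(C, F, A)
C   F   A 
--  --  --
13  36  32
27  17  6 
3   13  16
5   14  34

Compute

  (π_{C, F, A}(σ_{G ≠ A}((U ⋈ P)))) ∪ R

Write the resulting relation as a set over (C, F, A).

{(1, 30, 37), (13, 36, 32), (16, 37, 37), (2, 37, 7), (24, 17, 37), (27, 17, 6), (28, 6, 37), (3, 13, 16), (35, 15, 7), (5, 14, 34)}

Joining U and P on A yields {(37, 4, 1, 30), (37, 4, 16, 37), (37, 4, 24, 17), (37, 4, 28, 6), (7, 23, 2, 37), (7, 23, 35, 15)}.
Selection G ≠ A: {(37, 4, 1, 30), (37, 4, 16, 37), (37, 4, 24, 17), (37, 4, 28, 6), (7, 23, 2, 37), (7, 23, 35, 15)}
π[C, F, A]: project onto (C, F, A) → {(1, 30, 37), (16, 37, 37), (2, 37, 7), (24, 17, 37), (28, 6, 37), (35, 15, 7)}
Union: {(1, 30, 37), (16, 37, 37), (2, 37, 7), (24, 17, 37), (28, 6, 37), (35, 15, 7)} with {(13, 36, 32), (27, 17, 6), (3, 13, 16), (5, 14, 34)} → {(1, 30, 37), (13, 36, 32), (16, 37, 37), (2, 37, 7), (24, 17, 37), (27, 17, 6), (28, 6, 37), (3, 13, 16), (35, 15, 7), (5, 14, 34)}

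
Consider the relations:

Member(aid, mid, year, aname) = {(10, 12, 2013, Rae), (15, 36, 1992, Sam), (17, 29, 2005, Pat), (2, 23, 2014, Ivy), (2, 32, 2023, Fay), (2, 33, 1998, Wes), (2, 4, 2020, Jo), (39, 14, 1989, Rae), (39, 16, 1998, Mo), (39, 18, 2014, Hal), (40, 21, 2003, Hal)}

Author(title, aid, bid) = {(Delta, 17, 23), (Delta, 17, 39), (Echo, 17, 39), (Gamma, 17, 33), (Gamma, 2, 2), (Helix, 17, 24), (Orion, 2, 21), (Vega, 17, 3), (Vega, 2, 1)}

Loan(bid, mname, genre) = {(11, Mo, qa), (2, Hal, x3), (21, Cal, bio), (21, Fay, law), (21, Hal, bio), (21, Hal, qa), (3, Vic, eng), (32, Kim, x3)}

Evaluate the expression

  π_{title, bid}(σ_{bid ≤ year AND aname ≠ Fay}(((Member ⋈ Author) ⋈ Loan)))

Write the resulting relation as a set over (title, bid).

{(Gamma, 2), (Orion, 21), (Vega, 3)}

Natural join on aid: {(17, 29, 2005, Pat, Delta, 23), (17, 29, 2005, Pat, Delta, 39), (17, 29, 2005, Pat, Echo, 39), (17, 29, 2005, Pat, Gamma, 33), (17, 29, 2005, Pat, Helix, 24), (17, 29, 2005, Pat, Vega, 3), (2, 23, 2014, Ivy, Gamma, 2), (2, 23, 2014, Ivy, Orion, 21), (2, 23, 2014, Ivy, Vega, 1), (2, 32, 2023, Fay, Gamma, 2), (2, 32, 2023, Fay, Orion, 21), (2, 32, 2023, Fay, Vega, 1), (2, 33, 1998, Wes, Gamma, 2), (2, 33, 1998, Wes, Orion, 21), (2, 33, 1998, Wes, Vega, 1), (2, 4, 2020, Jo, Gamma, 2), (2, 4, 2020, Jo, Orion, 21), (2, 4, 2020, Jo, Vega, 1)}
Natural join on bid: {(17, 29, 2005, Pat, Vega, 3, Vic, eng), (2, 23, 2014, Ivy, Gamma, 2, Hal, x3), (2, 23, 2014, Ivy, Orion, 21, Cal, bio), (2, 23, 2014, Ivy, Orion, 21, Fay, law), (2, 23, 2014, Ivy, Orion, 21, Hal, bio), (2, 23, 2014, Ivy, Orion, 21, Hal, qa), (2, 32, 2023, Fay, Gamma, 2, Hal, x3), (2, 32, 2023, Fay, Orion, 21, Cal, bio), (2, 32, 2023, Fay, Orion, 21, Fay, law), (2, 32, 2023, Fay, Orion, 21, Hal, bio), (2, 32, 2023, Fay, Orion, 21, Hal, qa), (2, 33, 1998, Wes, Gamma, 2, Hal, x3), (2, 33, 1998, Wes, Orion, 21, Cal, bio), (2, 33, 1998, Wes, Orion, 21, Fay, law), (2, 33, 1998, Wes, Orion, 21, Hal, bio), (2, 33, 1998, Wes, Orion, 21, Hal, qa), (2, 4, 2020, Jo, Gamma, 2, Hal, x3), (2, 4, 2020, Jo, Orion, 21, Cal, bio), (2, 4, 2020, Jo, Orion, 21, Fay, law), (2, 4, 2020, Jo, Orion, 21, Hal, bio), (2, 4, 2020, Jo, Orion, 21, Hal, qa)}
Filtering on bid ≤ year AND aname ≠ Fay leaves {(17, 29, 2005, Pat, Vega, 3, Vic, eng), (2, 23, 2014, Ivy, Gamma, 2, Hal, x3), (2, 23, 2014, Ivy, Orion, 21, Cal, bio), (2, 23, 2014, Ivy, Orion, 21, Fay, law), (2, 23, 2014, Ivy, Orion, 21, Hal, bio), (2, 23, 2014, Ivy, Orion, 21, Hal, qa), (2, 33, 1998, Wes, Gamma, 2, Hal, x3), (2, 33, 1998, Wes, Orion, 21, Cal, bio), (2, 33, 1998, Wes, Orion, 21, Fay, law), (2, 33, 1998, Wes, Orion, 21, Hal, bio), (2, 33, 1998, Wes, Orion, 21, Hal, qa), (2, 4, 2020, Jo, Gamma, 2, Hal, x3), (2, 4, 2020, Jo, Orion, 21, Cal, bio), (2, 4, 2020, Jo, Orion, 21, Fay, law), (2, 4, 2020, Jo, Orion, 21, Hal, bio), (2, 4, 2020, Jo, Orion, 21, Hal, qa)}.
π_{title, bid} gives {(Gamma, 2), (Orion, 21), (Vega, 3)} (13 duplicate(s) eliminated).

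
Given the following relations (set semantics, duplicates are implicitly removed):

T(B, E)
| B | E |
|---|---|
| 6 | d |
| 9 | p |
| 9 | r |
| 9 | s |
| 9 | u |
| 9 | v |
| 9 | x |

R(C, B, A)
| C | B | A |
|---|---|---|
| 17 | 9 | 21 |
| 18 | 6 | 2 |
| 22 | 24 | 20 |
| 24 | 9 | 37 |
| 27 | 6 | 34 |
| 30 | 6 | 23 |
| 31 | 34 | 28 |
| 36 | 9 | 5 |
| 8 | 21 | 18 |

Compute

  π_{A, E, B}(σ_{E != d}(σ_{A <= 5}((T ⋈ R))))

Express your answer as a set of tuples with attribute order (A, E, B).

Natural join on B: {(6, d, 18, 2), (6, d, 27, 34), (6, d, 30, 23), (9, p, 17, 21), (9, p, 24, 37), (9, p, 36, 5), (9, r, 17, 21), (9, r, 24, 37), (9, r, 36, 5), (9, s, 17, 21), (9, s, 24, 37), (9, s, 36, 5), (9, u, 17, 21), (9, u, 24, 37), (9, u, 36, 5), (9, v, 17, 21), (9, v, 24, 37), (9, v, 36, 5), (9, x, 17, 21), (9, x, 24, 37), (9, x, 36, 5)}
Selection A <= 5: {(6, d, 18, 2), (9, p, 36, 5), (9, r, 36, 5), (9, s, 36, 5), (9, u, 36, 5), (9, v, 36, 5), (9, x, 36, 5)}
Selection E != d: {(9, p, 36, 5), (9, r, 36, 5), (9, s, 36, 5), (9, u, 36, 5), (9, v, 36, 5), (9, x, 36, 5)}
Projecting to A, E, B: {(5, p, 9), (5, r, 9), (5, s, 9), (5, u, 9), (5, v, 9), (5, x, 9)}

{(5, p, 9), (5, r, 9), (5, s, 9), (5, u, 9), (5, v, 9), (5, x, 9)}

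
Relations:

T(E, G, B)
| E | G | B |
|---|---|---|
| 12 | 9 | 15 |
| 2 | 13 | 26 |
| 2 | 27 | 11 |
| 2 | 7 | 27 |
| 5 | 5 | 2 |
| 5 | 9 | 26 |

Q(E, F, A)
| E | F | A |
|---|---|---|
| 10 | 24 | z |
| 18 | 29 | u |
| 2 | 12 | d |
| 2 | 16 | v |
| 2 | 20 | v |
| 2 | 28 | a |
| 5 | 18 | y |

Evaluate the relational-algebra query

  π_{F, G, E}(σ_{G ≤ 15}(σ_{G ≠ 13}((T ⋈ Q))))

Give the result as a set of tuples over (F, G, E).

{(12, 7, 2), (16, 7, 2), (18, 5, 5), (18, 9, 5), (20, 7, 2), (28, 7, 2)}

Natural join on E: {(2, 13, 26, 12, d), (2, 13, 26, 16, v), (2, 13, 26, 20, v), (2, 13, 26, 28, a), (2, 27, 11, 12, d), (2, 27, 11, 16, v), (2, 27, 11, 20, v), (2, 27, 11, 28, a), (2, 7, 27, 12, d), (2, 7, 27, 16, v), (2, 7, 27, 20, v), (2, 7, 27, 28, a), (5, 5, 2, 18, y), (5, 9, 26, 18, y)}
Filtering on G ≠ 13 leaves {(2, 27, 11, 12, d), (2, 27, 11, 16, v), (2, 27, 11, 20, v), (2, 27, 11, 28, a), (2, 7, 27, 12, d), (2, 7, 27, 16, v), (2, 7, 27, 20, v), (2, 7, 27, 28, a), (5, 5, 2, 18, y), (5, 9, 26, 18, y)}.
Filtering on G ≤ 15 leaves {(2, 7, 27, 12, d), (2, 7, 27, 16, v), (2, 7, 27, 20, v), (2, 7, 27, 28, a), (5, 5, 2, 18, y), (5, 9, 26, 18, y)}.
Keep only column(s) F, G, E: {(12, 7, 2), (16, 7, 2), (18, 5, 5), (18, 9, 5), (20, 7, 2), (28, 7, 2)}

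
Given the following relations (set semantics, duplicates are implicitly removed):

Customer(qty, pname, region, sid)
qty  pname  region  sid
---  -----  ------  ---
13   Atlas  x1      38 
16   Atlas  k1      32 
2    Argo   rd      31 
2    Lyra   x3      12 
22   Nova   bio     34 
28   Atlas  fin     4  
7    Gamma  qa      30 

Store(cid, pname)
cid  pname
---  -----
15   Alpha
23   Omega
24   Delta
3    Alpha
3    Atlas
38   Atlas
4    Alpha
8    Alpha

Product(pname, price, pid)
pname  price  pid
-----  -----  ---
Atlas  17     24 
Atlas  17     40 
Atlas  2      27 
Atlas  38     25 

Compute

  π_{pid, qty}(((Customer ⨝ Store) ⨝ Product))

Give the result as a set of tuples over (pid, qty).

{(24, 13), (24, 16), (24, 28), (25, 13), (25, 16), (25, 28), (27, 13), (27, 16), (27, 28), (40, 13), (40, 16), (40, 28)}

Customer ⋈ Store (natural join on pname): {(13, Atlas, x1, 38, 3), (13, Atlas, x1, 38, 38), (16, Atlas, k1, 32, 3), (16, Atlas, k1, 32, 38), (28, Atlas, fin, 4, 3), (28, Atlas, fin, 4, 38)}
(Customer ⨝ Store) ⋈ Product (natural join on pname): {(13, Atlas, x1, 38, 3, 17, 24), (13, Atlas, x1, 38, 3, 17, 40), (13, Atlas, x1, 38, 3, 2, 27), (13, Atlas, x1, 38, 3, 38, 25), (13, Atlas, x1, 38, 38, 17, 24), (13, Atlas, x1, 38, 38, 17, 40), (13, Atlas, x1, 38, 38, 2, 27), (13, Atlas, x1, 38, 38, 38, 25), (16, Atlas, k1, 32, 3, 17, 24), (16, Atlas, k1, 32, 3, 17, 40), (16, Atlas, k1, 32, 3, 2, 27), (16, Atlas, k1, 32, 3, 38, 25), (16, Atlas, k1, 32, 38, 17, 24), (16, Atlas, k1, 32, 38, 17, 40), (16, Atlas, k1, 32, 38, 2, 27), (16, Atlas, k1, 32, 38, 38, 25), (28, Atlas, fin, 4, 3, 17, 24), (28, Atlas, fin, 4, 3, 17, 40), (28, Atlas, fin, 4, 3, 2, 27), (28, Atlas, fin, 4, 3, 38, 25), (28, Atlas, fin, 4, 38, 17, 24), (28, Atlas, fin, 4, 38, 17, 40), (28, Atlas, fin, 4, 38, 2, 27), (28, Atlas, fin, 4, 38, 38, 25)}
π_{pid, qty} gives {(24, 13), (24, 16), (24, 28), (25, 13), (25, 16), (25, 28), (27, 13), (27, 16), (27, 28), (40, 13), (40, 16), (40, 28)} (12 duplicate(s) eliminated).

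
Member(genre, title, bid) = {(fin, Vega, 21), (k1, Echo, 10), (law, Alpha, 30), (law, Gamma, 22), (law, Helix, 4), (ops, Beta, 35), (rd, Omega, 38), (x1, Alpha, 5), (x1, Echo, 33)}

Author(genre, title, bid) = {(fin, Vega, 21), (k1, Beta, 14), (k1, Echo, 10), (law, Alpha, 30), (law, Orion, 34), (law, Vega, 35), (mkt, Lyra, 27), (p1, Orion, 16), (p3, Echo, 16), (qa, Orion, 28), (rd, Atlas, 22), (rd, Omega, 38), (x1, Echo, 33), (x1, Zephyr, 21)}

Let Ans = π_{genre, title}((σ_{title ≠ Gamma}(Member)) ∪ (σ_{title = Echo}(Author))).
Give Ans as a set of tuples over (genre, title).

Selection title ≠ Gamma: {(fin, Vega, 21), (k1, Echo, 10), (law, Alpha, 30), (law, Helix, 4), (ops, Beta, 35), (rd, Omega, 38), (x1, Alpha, 5), (x1, Echo, 33)}
Selection title = Echo: {(k1, Echo, 10), (p3, Echo, 16), (x1, Echo, 33)}
Set union of the two operands is {(fin, Vega, 21), (k1, Echo, 10), (law, Alpha, 30), (law, Helix, 4), (ops, Beta, 35), (p3, Echo, 16), (rd, Omega, 38), (x1, Alpha, 5), (x1, Echo, 33)}.
Projecting to genre, title: {(fin, Vega), (k1, Echo), (law, Alpha), (law, Helix), (ops, Beta), (p3, Echo), (rd, Omega), (x1, Alpha), (x1, Echo)}

{(fin, Vega), (k1, Echo), (law, Alpha), (law, Helix), (ops, Beta), (p3, Echo), (rd, Omega), (x1, Alpha), (x1, Echo)}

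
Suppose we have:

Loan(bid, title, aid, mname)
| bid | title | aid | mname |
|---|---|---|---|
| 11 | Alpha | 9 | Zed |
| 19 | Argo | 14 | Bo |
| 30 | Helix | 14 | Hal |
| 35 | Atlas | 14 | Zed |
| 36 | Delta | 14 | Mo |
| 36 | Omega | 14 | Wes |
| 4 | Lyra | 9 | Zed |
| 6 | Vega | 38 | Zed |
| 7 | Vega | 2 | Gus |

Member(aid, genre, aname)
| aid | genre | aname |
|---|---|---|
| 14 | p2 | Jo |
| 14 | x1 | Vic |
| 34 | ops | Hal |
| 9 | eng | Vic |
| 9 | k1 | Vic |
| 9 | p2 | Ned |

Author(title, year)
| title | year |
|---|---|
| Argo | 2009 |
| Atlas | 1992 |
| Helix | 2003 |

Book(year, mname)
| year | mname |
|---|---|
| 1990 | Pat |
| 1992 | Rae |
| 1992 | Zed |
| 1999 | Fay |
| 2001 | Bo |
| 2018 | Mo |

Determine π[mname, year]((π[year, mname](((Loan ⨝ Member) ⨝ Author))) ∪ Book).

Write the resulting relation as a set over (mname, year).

{(Bo, 2001), (Bo, 2009), (Fay, 1999), (Hal, 2003), (Mo, 2018), (Pat, 1990), (Rae, 1992), (Zed, 1992)}

Natural join on aid: {(11, Alpha, 9, Zed, eng, Vic), (11, Alpha, 9, Zed, k1, Vic), (11, Alpha, 9, Zed, p2, Ned), (19, Argo, 14, Bo, p2, Jo), (19, Argo, 14, Bo, x1, Vic), (30, Helix, 14, Hal, p2, Jo), (30, Helix, 14, Hal, x1, Vic), (35, Atlas, 14, Zed, p2, Jo), (35, Atlas, 14, Zed, x1, Vic), (36, Delta, 14, Mo, p2, Jo), (36, Delta, 14, Mo, x1, Vic), (36, Omega, 14, Wes, p2, Jo), (36, Omega, 14, Wes, x1, Vic), (4, Lyra, 9, Zed, eng, Vic), (4, Lyra, 9, Zed, k1, Vic), (4, Lyra, 9, Zed, p2, Ned)}
Natural join on title: {(19, Argo, 14, Bo, p2, Jo, 2009), (19, Argo, 14, Bo, x1, Vic, 2009), (30, Helix, 14, Hal, p2, Jo, 2003), (30, Helix, 14, Hal, x1, Vic, 2003), (35, Atlas, 14, Zed, p2, Jo, 1992), (35, Atlas, 14, Zed, x1, Vic, 1992)}
π_{year, mname} gives {(1992, Zed), (2003, Hal), (2009, Bo)} (3 duplicate(s) eliminated).
Taking the union: {(1990, Pat), (1992, Rae), (1992, Zed), (1999, Fay), (2001, Bo), (2003, Hal), (2009, Bo), (2018, Mo)}
π_{mname, year} gives {(Bo, 2001), (Bo, 2009), (Fay, 1999), (Hal, 2003), (Mo, 2018), (Pat, 1990), (Rae, 1992), (Zed, 1992)}.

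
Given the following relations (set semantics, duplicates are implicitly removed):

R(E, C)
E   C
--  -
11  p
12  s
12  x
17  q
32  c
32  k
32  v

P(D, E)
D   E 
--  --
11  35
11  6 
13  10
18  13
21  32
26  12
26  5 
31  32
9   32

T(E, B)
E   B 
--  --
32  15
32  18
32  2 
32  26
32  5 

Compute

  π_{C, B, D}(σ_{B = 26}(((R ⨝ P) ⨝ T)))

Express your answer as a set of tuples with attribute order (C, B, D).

{(c, 26, 21), (c, 26, 31), (c, 26, 9), (k, 26, 21), (k, 26, 31), (k, 26, 9), (v, 26, 21), (v, 26, 31), (v, 26, 9)}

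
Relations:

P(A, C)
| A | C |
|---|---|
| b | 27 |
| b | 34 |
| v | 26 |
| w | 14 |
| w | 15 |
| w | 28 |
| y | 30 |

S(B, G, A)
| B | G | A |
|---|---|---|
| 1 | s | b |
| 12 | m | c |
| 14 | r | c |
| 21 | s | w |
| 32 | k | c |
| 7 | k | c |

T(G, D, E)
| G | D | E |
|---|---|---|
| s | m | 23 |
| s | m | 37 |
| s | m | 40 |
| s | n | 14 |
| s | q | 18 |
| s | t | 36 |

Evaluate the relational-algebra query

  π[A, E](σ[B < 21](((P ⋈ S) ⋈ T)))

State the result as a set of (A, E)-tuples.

{(b, 14), (b, 18), (b, 23), (b, 36), (b, 37), (b, 40)}

Natural join on A: {(b, 27, 1, s), (b, 34, 1, s), (w, 14, 21, s), (w, 15, 21, s), (w, 28, 21, s)}
Natural join on G: {(b, 27, 1, s, m, 23), (b, 27, 1, s, m, 37), (b, 27, 1, s, m, 40), (b, 27, 1, s, n, 14), (b, 27, 1, s, q, 18), (b, 27, 1, s, t, 36), (b, 34, 1, s, m, 23), (b, 34, 1, s, m, 37), (b, 34, 1, s, m, 40), (b, 34, 1, s, n, 14), (b, 34, 1, s, q, 18), (b, 34, 1, s, t, 36), (w, 14, 21, s, m, 23), (w, 14, 21, s, m, 37), (w, 14, 21, s, m, 40), (w, 14, 21, s, n, 14), (w, 14, 21, s, q, 18), (w, 14, 21, s, t, 36), (w, 15, 21, s, m, 23), (w, 15, 21, s, m, 37), (w, 15, 21, s, m, 40), (w, 15, 21, s, n, 14), (w, 15, 21, s, q, 18), (w, 15, 21, s, t, 36), (w, 28, 21, s, m, 23), (w, 28, 21, s, m, 37), (w, 28, 21, s, m, 40), (w, 28, 21, s, n, 14), (w, 28, 21, s, q, 18), (w, 28, 21, s, t, 36)}
Selection B < 21: {(b, 27, 1, s, m, 23), (b, 27, 1, s, m, 37), (b, 27, 1, s, m, 40), (b, 27, 1, s, n, 14), (b, 27, 1, s, q, 18), (b, 27, 1, s, t, 36), (b, 34, 1, s, m, 23), (b, 34, 1, s, m, 37), (b, 34, 1, s, m, 40), (b, 34, 1, s, n, 14), (b, 34, 1, s, q, 18), (b, 34, 1, s, t, 36)}
Keep only column(s) A, E (6 duplicate(s) eliminated): {(b, 14), (b, 18), (b, 23), (b, 36), (b, 37), (b, 40)}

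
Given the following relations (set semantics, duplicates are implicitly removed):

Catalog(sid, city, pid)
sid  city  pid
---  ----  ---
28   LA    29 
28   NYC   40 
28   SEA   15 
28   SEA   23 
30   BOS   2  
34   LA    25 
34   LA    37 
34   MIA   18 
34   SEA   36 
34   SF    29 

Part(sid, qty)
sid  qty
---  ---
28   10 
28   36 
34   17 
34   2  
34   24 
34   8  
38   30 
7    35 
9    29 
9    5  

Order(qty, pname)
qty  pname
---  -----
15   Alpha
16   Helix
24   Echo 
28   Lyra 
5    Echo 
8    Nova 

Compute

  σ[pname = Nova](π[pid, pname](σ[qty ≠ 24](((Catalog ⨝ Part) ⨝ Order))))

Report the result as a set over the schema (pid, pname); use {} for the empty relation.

{(18, Nova), (25, Nova), (29, Nova), (36, Nova), (37, Nova)}

Catalog ⋈ Part (natural join on sid): {(28, LA, 29, 10), (28, LA, 29, 36), (28, NYC, 40, 10), (28, NYC, 40, 36), (28, SEA, 15, 10), (28, SEA, 15, 36), (28, SEA, 23, 10), (28, SEA, 23, 36), (34, LA, 25, 17), (34, LA, 25, 2), (34, LA, 25, 24), (34, LA, 25, 8), (34, LA, 37, 17), (34, LA, 37, 2), (34, LA, 37, 24), (34, LA, 37, 8), (34, MIA, 18, 17), (34, MIA, 18, 2), (34, MIA, 18, 24), (34, MIA, 18, 8), (34, SEA, 36, 17), (34, SEA, 36, 2), (34, SEA, 36, 24), (34, SEA, 36, 8), (34, SF, 29, 17), (34, SF, 29, 2), (34, SF, 29, 24), (34, SF, 29, 8)}
(Catalog ⨝ Part) ⋈ Order (natural join on qty): {(34, LA, 25, 24, Echo), (34, LA, 25, 8, Nova), (34, LA, 37, 24, Echo), (34, LA, 37, 8, Nova), (34, MIA, 18, 24, Echo), (34, MIA, 18, 8, Nova), (34, SEA, 36, 24, Echo), (34, SEA, 36, 8, Nova), (34, SF, 29, 24, Echo), (34, SF, 29, 8, Nova)}
Selection qty ≠ 24: {(34, LA, 25, 8, Nova), (34, LA, 37, 8, Nova), (34, MIA, 18, 8, Nova), (34, SEA, 36, 8, Nova), (34, SF, 29, 8, Nova)}
Keep only column(s) pid, pname: {(18, Nova), (25, Nova), (29, Nova), (36, Nova), (37, Nova)}
Selection pname = Nova: {(18, Nova), (25, Nova), (29, Nova), (36, Nova), (37, Nova)}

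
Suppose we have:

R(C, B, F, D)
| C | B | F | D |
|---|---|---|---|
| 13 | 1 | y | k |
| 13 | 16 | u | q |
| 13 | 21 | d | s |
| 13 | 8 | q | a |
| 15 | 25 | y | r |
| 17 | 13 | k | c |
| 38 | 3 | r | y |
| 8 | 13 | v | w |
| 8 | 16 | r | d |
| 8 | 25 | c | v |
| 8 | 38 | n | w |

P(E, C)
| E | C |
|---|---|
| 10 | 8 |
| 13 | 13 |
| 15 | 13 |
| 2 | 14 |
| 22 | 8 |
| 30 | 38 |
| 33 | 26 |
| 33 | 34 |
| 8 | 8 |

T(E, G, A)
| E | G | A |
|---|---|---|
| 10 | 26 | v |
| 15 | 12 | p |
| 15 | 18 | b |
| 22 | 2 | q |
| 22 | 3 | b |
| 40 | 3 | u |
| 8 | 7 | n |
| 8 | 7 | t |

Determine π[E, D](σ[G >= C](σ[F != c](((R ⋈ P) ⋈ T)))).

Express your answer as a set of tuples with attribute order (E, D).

Natural join on C: {(13, 1, y, k, 13), (13, 1, y, k, 15), (13, 16, u, q, 13), (13, 16, u, q, 15), (13, 21, d, s, 13), (13, 21, d, s, 15), (13, 8, q, a, 13), (13, 8, q, a, 15), (38, 3, r, y, 30), (8, 13, v, w, 10), (8, 13, v, w, 22), (8, 13, v, w, 8), (8, 16, r, d, 10), (8, 16, r, d, 22), (8, 16, r, d, 8), (8, 25, c, v, 10), (8, 25, c, v, 22), (8, 25, c, v, 8), (8, 38, n, w, 10), (8, 38, n, w, 22), (8, 38, n, w, 8)}
Natural join on E: {(13, 1, y, k, 15, 12, p), (13, 1, y, k, 15, 18, b), (13, 16, u, q, 15, 12, p), (13, 16, u, q, 15, 18, b), (13, 21, d, s, 15, 12, p), (13, 21, d, s, 15, 18, b), (13, 8, q, a, 15, 12, p), (13, 8, q, a, 15, 18, b), (8, 13, v, w, 10, 26, v), (8, 13, v, w, 22, 2, q), (8, 13, v, w, 22, 3, b), (8, 13, v, w, 8, 7, n), (8, 13, v, w, 8, 7, t), (8, 16, r, d, 10, 26, v), (8, 16, r, d, 22, 2, q), (8, 16, r, d, 22, 3, b), (8, 16, r, d, 8, 7, n), (8, 16, r, d, 8, 7, t), (8, 25, c, v, 10, 26, v), (8, 25, c, v, 22, 2, q), (8, 25, c, v, 22, 3, b), (8, 25, c, v, 8, 7, n), (8, 25, c, v, 8, 7, t), (8, 38, n, w, 10, 26, v), (8, 38, n, w, 22, 2, q), (8, 38, n, w, 22, 3, b), (8, 38, n, w, 8, 7, n), (8, 38, n, w, 8, 7, t)}
Apply σ_{F != c}; surviving tuples: {(13, 1, y, k, 15, 12, p), (13, 1, y, k, 15, 18, b), (13, 16, u, q, 15, 12, p), (13, 16, u, q, 15, 18, b), (13, 21, d, s, 15, 12, p), (13, 21, d, s, 15, 18, b), (13, 8, q, a, 15, 12, p), (13, 8, q, a, 15, 18, b), (8, 13, v, w, 10, 26, v), (8, 13, v, w, 22, 2, q), (8, 13, v, w, 22, 3, b), (8, 13, v, w, 8, 7, n), (8, 13, v, w, 8, 7, t), (8, 16, r, d, 10, 26, v), (8, 16, r, d, 22, 2, q), (8, 16, r, d, 22, 3, b), (8, 16, r, d, 8, 7, n), (8, 16, r, d, 8, 7, t), (8, 38, n, w, 10, 26, v), (8, 38, n, w, 22, 2, q), (8, 38, n, w, 22, 3, b), (8, 38, n, w, 8, 7, n), (8, 38, n, w, 8, 7, t)}
Apply σ_{G >= C}; surviving tuples: {(13, 1, y, k, 15, 18, b), (13, 16, u, q, 15, 18, b), (13, 21, d, s, 15, 18, b), (13, 8, q, a, 15, 18, b), (8, 13, v, w, 10, 26, v), (8, 16, r, d, 10, 26, v), (8, 38, n, w, 10, 26, v)}
Projecting to E, D (1 duplicate(s) eliminated): {(10, d), (10, w), (15, a), (15, k), (15, q), (15, s)}

{(10, d), (10, w), (15, a), (15, k), (15, q), (15, s)}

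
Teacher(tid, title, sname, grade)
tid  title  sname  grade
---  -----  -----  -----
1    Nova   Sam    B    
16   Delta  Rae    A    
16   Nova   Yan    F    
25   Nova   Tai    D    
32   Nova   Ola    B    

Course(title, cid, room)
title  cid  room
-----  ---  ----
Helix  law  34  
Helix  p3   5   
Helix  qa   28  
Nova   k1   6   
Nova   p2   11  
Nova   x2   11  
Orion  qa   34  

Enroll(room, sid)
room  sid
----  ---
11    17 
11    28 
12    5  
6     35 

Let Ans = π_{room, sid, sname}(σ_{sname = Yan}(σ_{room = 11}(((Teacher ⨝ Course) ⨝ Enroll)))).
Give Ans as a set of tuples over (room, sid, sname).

Natural join on title: {(1, Nova, Sam, B, k1, 6), (1, Nova, Sam, B, p2, 11), (1, Nova, Sam, B, x2, 11), (16, Nova, Yan, F, k1, 6), (16, Nova, Yan, F, p2, 11), (16, Nova, Yan, F, x2, 11), (25, Nova, Tai, D, k1, 6), (25, Nova, Tai, D, p2, 11), (25, Nova, Tai, D, x2, 11), (32, Nova, Ola, B, k1, 6), (32, Nova, Ola, B, p2, 11), (32, Nova, Ola, B, x2, 11)}
Natural join on room: {(1, Nova, Sam, B, k1, 6, 35), (1, Nova, Sam, B, p2, 11, 17), (1, Nova, Sam, B, p2, 11, 28), (1, Nova, Sam, B, x2, 11, 17), (1, Nova, Sam, B, x2, 11, 28), (16, Nova, Yan, F, k1, 6, 35), (16, Nova, Yan, F, p2, 11, 17), (16, Nova, Yan, F, p2, 11, 28), (16, Nova, Yan, F, x2, 11, 17), (16, Nova, Yan, F, x2, 11, 28), (25, Nova, Tai, D, k1, 6, 35), (25, Nova, Tai, D, p2, 11, 17), (25, Nova, Tai, D, p2, 11, 28), (25, Nova, Tai, D, x2, 11, 17), (25, Nova, Tai, D, x2, 11, 28), (32, Nova, Ola, B, k1, 6, 35), (32, Nova, Ola, B, p2, 11, 17), (32, Nova, Ola, B, p2, 11, 28), (32, Nova, Ola, B, x2, 11, 17), (32, Nova, Ola, B, x2, 11, 28)}
Apply σ_{room = 11}; surviving tuples: {(1, Nova, Sam, B, p2, 11, 17), (1, Nova, Sam, B, p2, 11, 28), (1, Nova, Sam, B, x2, 11, 17), (1, Nova, Sam, B, x2, 11, 28), (16, Nova, Yan, F, p2, 11, 17), (16, Nova, Yan, F, p2, 11, 28), (16, Nova, Yan, F, x2, 11, 17), (16, Nova, Yan, F, x2, 11, 28), (25, Nova, Tai, D, p2, 11, 17), (25, Nova, Tai, D, p2, 11, 28), (25, Nova, Tai, D, x2, 11, 17), (25, Nova, Tai, D, x2, 11, 28), (32, Nova, Ola, B, p2, 11, 17), (32, Nova, Ola, B, p2, 11, 28), (32, Nova, Ola, B, x2, 11, 17), (32, Nova, Ola, B, x2, 11, 28)}
Apply σ_{sname = Yan}; surviving tuples: {(16, Nova, Yan, F, p2, 11, 17), (16, Nova, Yan, F, p2, 11, 28), (16, Nova, Yan, F, x2, 11, 17), (16, Nova, Yan, F, x2, 11, 28)}
π_{room, sid, sname} gives {(11, 17, Yan), (11, 28, Yan)} (2 duplicate(s) eliminated).

{(11, 17, Yan), (11, 28, Yan)}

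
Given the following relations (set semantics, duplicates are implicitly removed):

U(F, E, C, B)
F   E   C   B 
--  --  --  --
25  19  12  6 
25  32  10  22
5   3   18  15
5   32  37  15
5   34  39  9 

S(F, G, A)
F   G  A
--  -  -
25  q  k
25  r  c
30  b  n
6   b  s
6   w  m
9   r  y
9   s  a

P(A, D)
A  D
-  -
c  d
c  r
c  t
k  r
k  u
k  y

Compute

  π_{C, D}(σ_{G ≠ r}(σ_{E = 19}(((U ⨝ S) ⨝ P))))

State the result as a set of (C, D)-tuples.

{(12, r), (12, u), (12, y)}

Natural join on F: {(25, 19, 12, 6, q, k), (25, 19, 12, 6, r, c), (25, 32, 10, 22, q, k), (25, 32, 10, 22, r, c)}
Natural join on A: {(25, 19, 12, 6, q, k, r), (25, 19, 12, 6, q, k, u), (25, 19, 12, 6, q, k, y), (25, 19, 12, 6, r, c, d), (25, 19, 12, 6, r, c, r), (25, 19, 12, 6, r, c, t), (25, 32, 10, 22, q, k, r), (25, 32, 10, 22, q, k, u), (25, 32, 10, 22, q, k, y), (25, 32, 10, 22, r, c, d), (25, 32, 10, 22, r, c, r), (25, 32, 10, 22, r, c, t)}
Selection E = 19: {(25, 19, 12, 6, q, k, r), (25, 19, 12, 6, q, k, u), (25, 19, 12, 6, q, k, y), (25, 19, 12, 6, r, c, d), (25, 19, 12, 6, r, c, r), (25, 19, 12, 6, r, c, t)}
Selection G ≠ r: {(25, 19, 12, 6, q, k, r), (25, 19, 12, 6, q, k, u), (25, 19, 12, 6, q, k, y)}
Projecting to C, D: {(12, r), (12, u), (12, y)}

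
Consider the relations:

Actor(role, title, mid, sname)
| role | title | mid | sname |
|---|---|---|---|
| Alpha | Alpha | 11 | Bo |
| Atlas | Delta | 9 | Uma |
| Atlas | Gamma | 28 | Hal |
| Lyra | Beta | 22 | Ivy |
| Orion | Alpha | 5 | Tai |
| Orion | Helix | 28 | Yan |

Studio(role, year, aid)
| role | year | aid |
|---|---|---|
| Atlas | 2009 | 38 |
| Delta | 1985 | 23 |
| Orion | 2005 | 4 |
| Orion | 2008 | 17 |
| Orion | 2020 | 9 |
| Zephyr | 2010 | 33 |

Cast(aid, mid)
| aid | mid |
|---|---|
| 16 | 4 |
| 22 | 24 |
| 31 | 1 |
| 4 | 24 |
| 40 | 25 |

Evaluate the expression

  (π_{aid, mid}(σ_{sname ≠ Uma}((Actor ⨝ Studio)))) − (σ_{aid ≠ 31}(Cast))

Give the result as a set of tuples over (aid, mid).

Natural join on role: {(Atlas, Delta, 9, Uma, 2009, 38), (Atlas, Gamma, 28, Hal, 2009, 38), (Orion, Alpha, 5, Tai, 2005, 4), (Orion, Alpha, 5, Tai, 2008, 17), (Orion, Alpha, 5, Tai, 2020, 9), (Orion, Helix, 28, Yan, 2005, 4), (Orion, Helix, 28, Yan, 2008, 17), (Orion, Helix, 28, Yan, 2020, 9)}
σ[sname ≠ Uma]: keep tuples satisfying sname ≠ Uma → {(Atlas, Gamma, 28, Hal, 2009, 38), (Orion, Alpha, 5, Tai, 2005, 4), (Orion, Alpha, 5, Tai, 2008, 17), (Orion, Alpha, 5, Tai, 2020, 9), (Orion, Helix, 28, Yan, 2005, 4), (Orion, Helix, 28, Yan, 2008, 17), (Orion, Helix, 28, Yan, 2020, 9)}
π_{aid, mid} gives {(17, 28), (17, 5), (38, 28), (4, 28), (4, 5), (9, 28), (9, 5)}.
σ[aid ≠ 31]: keep tuples satisfying aid ≠ 31 → {(16, 4), (22, 24), (4, 24), (40, 25)}
Taking the difference: {(17, 28), (17, 5), (38, 28), (4, 28), (4, 5), (9, 28), (9, 5)}

{(17, 28), (17, 5), (38, 28), (4, 28), (4, 5), (9, 28), (9, 5)}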